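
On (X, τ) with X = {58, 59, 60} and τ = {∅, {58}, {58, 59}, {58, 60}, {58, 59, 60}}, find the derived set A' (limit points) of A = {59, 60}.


A' = ∅

For each x ∈ X, list the open sets U ∈ τ with x ∈ U, then check whether U ∩ (A ∖ {x}) ≠ ∅ for every such U.
  x = 58: open {58} ∋ x has {58} ∩ (A ∖ {58}) = ∅, so x is NOT a limit point.
  x = 59: open {58, 59} ∋ x has {58, 59} ∩ (A ∖ {59}) = ∅, so x is NOT a limit point.
  x = 60: open {58, 60} ∋ x has {58, 60} ∩ (A ∖ {60}) = ∅, so x is NOT a limit point.
Collecting: A' = ∅.


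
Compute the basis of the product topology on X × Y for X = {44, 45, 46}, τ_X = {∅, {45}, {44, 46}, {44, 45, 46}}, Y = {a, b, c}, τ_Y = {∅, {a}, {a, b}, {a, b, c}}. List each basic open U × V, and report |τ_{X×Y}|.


Basis B = {∅ × ∅, {45} × {a}, {44, 46} × {a}, {45} × {a, b}, {44, 45, 46} × {a}, {45} × {a, b, c}, {44, 46} × {a, b}, {44, 46} × {a, b, c}, {44, 45, 46} × {a, b}, {44, 45, 46} × {a, b, c}}; |τ_{X×Y}| = 16.

Enumerate products U × V with U ∈ τ_X, V ∈ τ_Y (deduplicated):
  ∅ × ∅ = {} (∅)
  {45} × {a} = {(45,a)}
  {44, 46} × {a} = {(44,a), (46,a)}
  {45} × {a, b} = {(45,a), (45,b)}
  {44, 45, 46} × {a} = {(44,a), (45,a), (46,a)}
  {45} × {a, b, c} = {(45,a), (45,b), (45,c)}
  {44, 46} × {a, b} = {(44,a), (44,b), (46,a), (46,b)}
  {44, 46} × {a, b, c} = {(44,a), (44,b), (44,c), (46,a), (46,b), (46,c)}
  {44, 45, 46} × {a, b} = {(44,a), (44,b), (45,a), (45,b), (46,a), (46,b)}
  {44, 45, 46} × {a, b, c} = {(44,a), (44,b), (44,c), (45,a), (45,b), (45,c), (46,a), (46,b), (46,c)}
These 10 distinct sets form the basis B.
Close under arbitrary unions to get τ_{X×Y}; counting gives |τ_{X×Y}| = 16.


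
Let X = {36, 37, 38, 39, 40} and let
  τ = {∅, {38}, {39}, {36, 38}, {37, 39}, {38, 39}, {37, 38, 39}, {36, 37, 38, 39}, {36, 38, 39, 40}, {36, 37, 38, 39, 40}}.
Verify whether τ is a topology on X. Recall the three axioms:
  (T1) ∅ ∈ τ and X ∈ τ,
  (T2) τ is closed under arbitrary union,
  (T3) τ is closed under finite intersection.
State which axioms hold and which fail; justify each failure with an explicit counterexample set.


τ is NOT a topology on X.

Axiom (T1): ∅ ∈ τ? Yes; X ∈ τ? Yes.
Axiom (T2/T3): check pairwise unions and intersections of members of τ.
Counterexample for (T2): {39} ∪ {36, 38} = {36, 38, 39} ∉ τ. Therefore τ is NOT a topology.


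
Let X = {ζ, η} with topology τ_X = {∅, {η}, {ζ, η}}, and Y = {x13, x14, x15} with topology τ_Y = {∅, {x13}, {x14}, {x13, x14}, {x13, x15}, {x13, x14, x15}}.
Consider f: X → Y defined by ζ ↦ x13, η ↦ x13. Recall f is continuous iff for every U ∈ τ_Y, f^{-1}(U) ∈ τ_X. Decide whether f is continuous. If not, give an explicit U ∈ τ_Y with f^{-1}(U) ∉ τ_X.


f IS continuous.

Compute f^{-1}(U) for each U ∈ τ_Y:
  U = ∅: f^{-1}(U) = ∅ ∈ τ_X ✓.
  U = {x13}: f^{-1}(U) = {ζ, η} ∈ τ_X ✓.
  U = {x14}: f^{-1}(U) = ∅ ∈ τ_X ✓.
  U = {x13, x14}: f^{-1}(U) = {ζ, η} ∈ τ_X ✓.
  U = {x13, x15}: f^{-1}(U) = {ζ, η} ∈ τ_X ✓.
  U = {x13, x14, x15}: f^{-1}(U) = {ζ, η} ∈ τ_X ✓.
Every preimage lies in τ_X, so f IS continuous.


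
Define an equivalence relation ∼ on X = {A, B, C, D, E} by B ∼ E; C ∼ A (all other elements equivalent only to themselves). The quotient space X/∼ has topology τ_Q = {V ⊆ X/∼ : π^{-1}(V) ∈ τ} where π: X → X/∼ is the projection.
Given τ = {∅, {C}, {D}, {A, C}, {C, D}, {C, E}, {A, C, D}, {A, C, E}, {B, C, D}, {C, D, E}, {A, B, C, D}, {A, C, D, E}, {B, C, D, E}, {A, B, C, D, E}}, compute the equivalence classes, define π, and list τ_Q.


X/∼ = {[A=C], [B=E], [D]}; |τ_Q| = 5.

Equivalence classes: [A=C], [B=E], [D].
Quotient map π: X → X/∼ sends A ↦ [A=C], B ↦ [B=E], C ↦ [A=C], D ↦ [D], E ↦ [B=E].
For each subset V ⊆ X/∼, compute π^{-1}(V) ⊆ X and check whether π^{-1}(V) ∈ τ. V is open in τ_Q iff π^{-1}(V) ∈ τ.
  V = {}: π^{-1}(V) = ∅ ∈ τ ✓.
  V = {[A=C]}: π^{-1}(V) = {A, C} ∈ τ ✓.
  V = {[B=E]}: π^{-1}(V) = {B, E} ∉ τ ✗.
  V = {[A=C], [B=E]}: π^{-1}(V) = {A, B, C, E} ∉ τ ✗.
  V = {[D]}: π^{-1}(V) = {D} ∈ τ ✓.
  V = {[A=C], [D]}: π^{-1}(V) = {A, C, D} ∈ τ ✓.
  V = {[B=E], [D]}: π^{-1}(V) = {B, D, E} ∉ τ ✗.
  V = {[A=C], [B=E], [D]}: π^{-1}(V) = {A, B, C, D, E} ∈ τ ✓.
Open sets in the quotient: τ_Q = {{}, {[A=C]}, {[D]}, {[A=C], [D]}, {[A=C], [B=E], [D]}} (5 elements).


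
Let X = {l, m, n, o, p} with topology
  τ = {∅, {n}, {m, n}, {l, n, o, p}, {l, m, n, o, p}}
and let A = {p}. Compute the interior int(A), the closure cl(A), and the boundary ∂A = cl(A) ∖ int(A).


int(A) = ∅, cl(A) = {l, o, p}, ∂A = {l, o, p}.

Closed sets in (X, τ) are complements of opens:
  closed(X, τ) = {∅, {m}, {l, o, p}, {l, m, o, p}, {l, m, n, o, p}}.
int(A) = ⋃ {U ∈ τ : U ⊆ A}. Opens contained in A: ∅.
Taking the union of these: int(A) = ∅.
cl(A) = ⋂ {C closed : A ⊆ C}. Closed sets containing A: {l, o, p}, {l, m, o, p}, {l, m, n, o, p}.
Intersecting these: cl(A) = {l, o, p}.
∂A = cl(A) ∖ int(A) = {l, o, p} ∖ ∅ = {l, o, p}.


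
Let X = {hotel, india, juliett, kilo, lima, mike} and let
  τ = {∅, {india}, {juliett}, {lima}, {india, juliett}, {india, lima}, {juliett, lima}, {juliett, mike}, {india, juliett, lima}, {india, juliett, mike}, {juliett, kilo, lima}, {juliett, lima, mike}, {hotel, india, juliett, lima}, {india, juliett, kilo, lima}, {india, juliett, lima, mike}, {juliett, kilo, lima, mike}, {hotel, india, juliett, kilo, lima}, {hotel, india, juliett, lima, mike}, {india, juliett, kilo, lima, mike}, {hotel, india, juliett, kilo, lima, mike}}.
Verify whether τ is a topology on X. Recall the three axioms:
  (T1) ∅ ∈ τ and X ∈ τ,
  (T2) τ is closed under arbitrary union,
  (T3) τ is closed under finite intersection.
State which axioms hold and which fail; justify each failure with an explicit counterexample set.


τ IS a topology on X.

Axiom (T1): ∅ ∈ τ? Yes; X ∈ τ? Yes.
Axiom (T2/T3): check pairwise unions and intersections of members of τ.
All pairwise intersections and unions checked — each lies in τ. Therefore τ satisfies (T1), (T2), (T3): it IS a topology on X.


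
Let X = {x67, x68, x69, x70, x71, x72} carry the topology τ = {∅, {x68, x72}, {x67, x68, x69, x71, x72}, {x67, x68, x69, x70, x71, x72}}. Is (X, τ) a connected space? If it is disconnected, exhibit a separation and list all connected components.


(X, τ) is connected.

Find clopen sets (U ∈ τ with X ∖ U ∈ τ):
  U = ∅, X ∖ U = {x67, x68, x69, x70, x71, x72} — both open, so U is clopen.
  U = {x67, x68, x69, x70, x71, x72}, X ∖ U = ∅ — both open, so U is clopen.
Only trivial clopens (∅ and X) exist, so (X, τ) is connected.
Compute connected components by grouping points that agree on all clopens:
  component: {x67, x68, x69, x70, x71, x72}


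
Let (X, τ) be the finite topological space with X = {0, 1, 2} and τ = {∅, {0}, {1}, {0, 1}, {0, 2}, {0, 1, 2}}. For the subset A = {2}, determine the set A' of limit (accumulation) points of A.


A' = ∅

For each x ∈ X, list the open sets U ∈ τ with x ∈ U, then check whether U ∩ (A ∖ {x}) ≠ ∅ for every such U.
  x = 0: open {0} ∋ x has {0} ∩ (A ∖ {0}) = ∅, so x is NOT a limit point.
  x = 1: open {1} ∋ x has {1} ∩ (A ∖ {1}) = ∅, so x is NOT a limit point.
  x = 2: open {0, 2} ∋ x has {0, 2} ∩ (A ∖ {2}) = ∅, so x is NOT a limit point.
Collecting: A' = ∅.


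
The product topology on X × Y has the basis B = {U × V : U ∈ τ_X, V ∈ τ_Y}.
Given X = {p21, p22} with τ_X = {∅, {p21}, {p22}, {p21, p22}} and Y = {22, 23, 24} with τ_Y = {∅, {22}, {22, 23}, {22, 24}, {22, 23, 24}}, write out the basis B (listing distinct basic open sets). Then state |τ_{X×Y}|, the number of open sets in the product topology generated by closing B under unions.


Basis B = {∅ × ∅, {p21} × {22}, {p22} × {22}, {p21} × {22, 23}, {p21} × {22, 24}, {p21, p22} × {22}, {p22} × {22, 23}, {p22} × {22, 24}, {p21} × {22, 23, 24}, {p22} × {22, 23, 24}, {p21, p22} × {22, 23}, {p21, p22} × {22, 24}, {p21, p22} × {22, 23, 24}}; |τ_{X×Y}| = 25.

Enumerate products U × V with U ∈ τ_X, V ∈ τ_Y (deduplicated):
  ∅ × ∅ = {} (∅)
  {p21} × {22} = {(p21,22)}
  {p22} × {22} = {(p22,22)}
  {p21} × {22, 23} = {(p21,22), (p21,23)}
  {p21} × {22, 24} = {(p21,22), (p21,24)}
  {p21, p22} × {22} = {(p21,22), (p22,22)}
  {p22} × {22, 23} = {(p22,22), (p22,23)}
  {p22} × {22, 24} = {(p22,22), (p22,24)}
  {p21} × {22, 23, 24} = {(p21,22), (p21,23), (p21,24)}
  {p22} × {22, 23, 24} = {(p22,22), (p22,23), (p22,24)}
  {p21, p22} × {22, 23} = {(p21,22), (p21,23), (p22,22), (p22,23)}
  {p21, p22} × {22, 24} = {(p21,22), (p21,24), (p22,22), (p22,24)}
  {p21, p22} × {22, 23, 24} = {(p21,22), (p21,23), (p21,24), (p22,22), (p22,23), (p22,24)}
These 13 distinct sets form the basis B.
Close under arbitrary unions to get τ_{X×Y}; counting gives |τ_{X×Y}| = 25.


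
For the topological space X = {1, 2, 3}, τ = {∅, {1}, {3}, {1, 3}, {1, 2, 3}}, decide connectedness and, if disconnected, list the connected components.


(X, τ) is connected.

Find clopen sets (U ∈ τ with X ∖ U ∈ τ):
  U = ∅, X ∖ U = {1, 2, 3} — both open, so U is clopen.
  U = {1, 2, 3}, X ∖ U = ∅ — both open, so U is clopen.
Only trivial clopens (∅ and X) exist, so (X, τ) is connected.
Compute connected components by grouping points that agree on all clopens:
  component: {1, 2, 3}


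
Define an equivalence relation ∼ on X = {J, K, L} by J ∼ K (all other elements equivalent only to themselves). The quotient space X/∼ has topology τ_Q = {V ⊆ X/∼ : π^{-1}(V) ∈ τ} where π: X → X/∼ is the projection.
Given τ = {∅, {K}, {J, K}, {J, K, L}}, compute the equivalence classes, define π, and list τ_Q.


X/∼ = {[J=K], [L]}; |τ_Q| = 3.

Equivalence classes: [J=K], [L].
Quotient map π: X → X/∼ sends J ↦ [J=K], K ↦ [J=K], L ↦ [L].
For each subset V ⊆ X/∼, compute π^{-1}(V) ⊆ X and check whether π^{-1}(V) ∈ τ. V is open in τ_Q iff π^{-1}(V) ∈ τ.
  V = {}: π^{-1}(V) = ∅ ∈ τ ✓.
  V = {[J=K]}: π^{-1}(V) = {J, K} ∈ τ ✓.
  V = {[L]}: π^{-1}(V) = {L} ∉ τ ✗.
  V = {[J=K], [L]}: π^{-1}(V) = {J, K, L} ∈ τ ✓.
Open sets in the quotient: τ_Q = {{}, {[J=K]}, {[J=K], [L]}} (3 elements).


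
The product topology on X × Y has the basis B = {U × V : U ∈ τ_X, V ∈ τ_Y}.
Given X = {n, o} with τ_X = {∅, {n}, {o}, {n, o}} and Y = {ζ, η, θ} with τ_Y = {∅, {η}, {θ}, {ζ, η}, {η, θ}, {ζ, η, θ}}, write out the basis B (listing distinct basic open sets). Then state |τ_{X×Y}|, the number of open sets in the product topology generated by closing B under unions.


Basis B = {∅ × ∅, {n} × {η}, {n} × {θ}, {o} × {η}, {o} × {θ}, {n} × {ζ, η}, {n} × {η, θ}, {n, o} × {η}, {n, o} × {θ}, {o} × {ζ, η}, {o} × {η, θ}, {n} × {ζ, η, θ}, {o} × {ζ, η, θ}, {n, o} × {ζ, η}, {n, o} × {η, θ}, {n, o} × {ζ, η, θ}}; |τ_{X×Y}| = 36.

Enumerate products U × V with U ∈ τ_X, V ∈ τ_Y (deduplicated):
  ∅ × ∅ = {} (∅)
  {n} × {η} = {(n,η)}
  {n} × {θ} = {(n,θ)}
  {o} × {η} = {(o,η)}
  {o} × {θ} = {(o,θ)}
  {n} × {ζ, η} = {(n,ζ), (n,η)}
  {n} × {η, θ} = {(n,η), (n,θ)}
  {n, o} × {η} = {(n,η), (o,η)}
  {n, o} × {θ} = {(n,θ), (o,θ)}
  {o} × {ζ, η} = {(o,ζ), (o,η)}
  {o} × {η, θ} = {(o,η), (o,θ)}
  {n} × {ζ, η, θ} = {(n,ζ), (n,η), (n,θ)}
  {o} × {ζ, η, θ} = {(o,ζ), (o,η), (o,θ)}
  {n, o} × {ζ, η} = {(n,ζ), (n,η), (o,ζ), (o,η)}
  {n, o} × {η, θ} = {(n,η), (n,θ), (o,η), (o,θ)}
  {n, o} × {ζ, η, θ} = {(n,ζ), (n,η), (n,θ), (o,ζ), (o,η), (o,θ)}
These 16 distinct sets form the basis B.
Close under arbitrary unions to get τ_{X×Y}; counting gives |τ_{X×Y}| = 36.


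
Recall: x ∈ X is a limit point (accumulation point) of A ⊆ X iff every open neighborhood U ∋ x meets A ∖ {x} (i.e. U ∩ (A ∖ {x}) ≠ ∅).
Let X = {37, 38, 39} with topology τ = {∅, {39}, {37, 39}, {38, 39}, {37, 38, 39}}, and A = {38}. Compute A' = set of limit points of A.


A' = ∅

For each x ∈ X, list the open sets U ∈ τ with x ∈ U, then check whether U ∩ (A ∖ {x}) ≠ ∅ for every such U.
  x = 37: open {37, 39} ∋ x has {37, 39} ∩ (A ∖ {37}) = ∅, so x is NOT a limit point.
  x = 38: open {38, 39} ∋ x has {38, 39} ∩ (A ∖ {38}) = ∅, so x is NOT a limit point.
  x = 39: open {39} ∋ x has {39} ∩ (A ∖ {39}) = ∅, so x is NOT a limit point.
Collecting: A' = ∅.


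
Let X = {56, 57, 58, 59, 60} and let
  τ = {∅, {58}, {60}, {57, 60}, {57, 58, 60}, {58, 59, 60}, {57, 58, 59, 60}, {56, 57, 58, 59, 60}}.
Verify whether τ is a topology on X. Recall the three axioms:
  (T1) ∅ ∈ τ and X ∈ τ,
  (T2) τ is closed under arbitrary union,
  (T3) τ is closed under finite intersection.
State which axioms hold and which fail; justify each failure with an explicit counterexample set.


τ is NOT a topology on X.

Axiom (T1): ∅ ∈ τ? Yes; X ∈ τ? Yes.
Axiom (T2/T3): check pairwise unions and intersections of members of τ.
Counterexample for (T2): {58} ∪ {60} = {58, 60} ∉ τ. Therefore τ is NOT a topology.


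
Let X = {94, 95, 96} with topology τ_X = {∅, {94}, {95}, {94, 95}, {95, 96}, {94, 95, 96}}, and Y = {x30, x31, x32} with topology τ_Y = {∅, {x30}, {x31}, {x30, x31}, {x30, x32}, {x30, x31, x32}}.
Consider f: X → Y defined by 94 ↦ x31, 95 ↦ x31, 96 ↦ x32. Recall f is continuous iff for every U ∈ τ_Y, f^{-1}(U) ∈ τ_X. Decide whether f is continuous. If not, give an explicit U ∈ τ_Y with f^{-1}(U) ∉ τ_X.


f is NOT continuous.

Compute f^{-1}(U) for each U ∈ τ_Y:
  U = ∅: f^{-1}(U) = ∅ ∈ τ_X ✓.
  U = {x30}: f^{-1}(U) = ∅ ∈ τ_X ✓.
  U = {x31}: f^{-1}(U) = {94, 95} ∈ τ_X ✓.
  U = {x30, x31}: f^{-1}(U) = {94, 95} ∈ τ_X ✓.
  U = {x30, x32}: f^{-1}(U) = {96} ∉ τ_X ✗.
  U = {x30, x31, x32}: f^{-1}(U) = {94, 95, 96} ∈ τ_X ✓.
Found U = {x30, x32} with f^{-1}(U) = {96} not in τ_X. Therefore f is NOT continuous.


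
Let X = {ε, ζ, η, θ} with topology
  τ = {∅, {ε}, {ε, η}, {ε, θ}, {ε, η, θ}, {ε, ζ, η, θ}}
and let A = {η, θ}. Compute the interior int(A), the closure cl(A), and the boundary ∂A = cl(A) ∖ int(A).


int(A) = ∅, cl(A) = {ζ, η, θ}, ∂A = {ζ, η, θ}.

Closed sets in (X, τ) are complements of opens:
  closed(X, τ) = {∅, {ζ}, {ζ, η}, {ζ, θ}, {ζ, η, θ}, {ε, ζ, η, θ}}.
int(A) = ⋃ {U ∈ τ : U ⊆ A}. Opens contained in A: ∅.
Taking the union of these: int(A) = ∅.
cl(A) = ⋂ {C closed : A ⊆ C}. Closed sets containing A: {ζ, η, θ}, {ε, ζ, η, θ}.
Intersecting these: cl(A) = {ζ, η, θ}.
∂A = cl(A) ∖ int(A) = {ζ, η, θ} ∖ ∅ = {ζ, η, θ}.


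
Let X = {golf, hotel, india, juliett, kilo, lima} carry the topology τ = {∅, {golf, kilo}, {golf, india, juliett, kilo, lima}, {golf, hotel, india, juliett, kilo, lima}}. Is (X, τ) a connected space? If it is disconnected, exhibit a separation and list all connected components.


(X, τ) is connected.

Find clopen sets (U ∈ τ with X ∖ U ∈ τ):
  U = ∅, X ∖ U = {golf, hotel, india, juliett, kilo, lima} — both open, so U is clopen.
  U = {golf, hotel, india, juliett, kilo, lima}, X ∖ U = ∅ — both open, so U is clopen.
Only trivial clopens (∅ and X) exist, so (X, τ) is connected.
Compute connected components by grouping points that agree on all clopens:
  component: {golf, hotel, india, juliett, kilo, lima}


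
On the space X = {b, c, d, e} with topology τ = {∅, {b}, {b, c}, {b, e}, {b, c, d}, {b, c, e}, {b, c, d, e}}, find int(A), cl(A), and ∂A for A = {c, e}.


int(A) = ∅, cl(A) = {c, d, e}, ∂A = {c, d, e}.

Closed sets in (X, τ) are complements of opens:
  closed(X, τ) = {∅, {d}, {e}, {c, d}, {d, e}, {c, d, e}, {b, c, d, e}}.
int(A) = ⋃ {U ∈ τ : U ⊆ A}. Opens contained in A: ∅.
Taking the union of these: int(A) = ∅.
cl(A) = ⋂ {C closed : A ⊆ C}. Closed sets containing A: {c, d, e}, {b, c, d, e}.
Intersecting these: cl(A) = {c, d, e}.
∂A = cl(A) ∖ int(A) = {c, d, e} ∖ ∅ = {c, d, e}.


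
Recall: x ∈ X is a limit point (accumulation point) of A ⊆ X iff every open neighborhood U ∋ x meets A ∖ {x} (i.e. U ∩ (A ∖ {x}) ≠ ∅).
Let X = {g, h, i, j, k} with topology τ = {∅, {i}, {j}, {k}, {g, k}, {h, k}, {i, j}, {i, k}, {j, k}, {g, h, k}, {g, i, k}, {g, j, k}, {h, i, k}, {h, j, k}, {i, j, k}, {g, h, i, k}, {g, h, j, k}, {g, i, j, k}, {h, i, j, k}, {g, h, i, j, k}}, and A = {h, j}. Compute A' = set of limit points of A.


A' = ∅

For each x ∈ X, list the open sets U ∈ τ with x ∈ U, then check whether U ∩ (A ∖ {x}) ≠ ∅ for every such U.
  x = g: open {g, k} ∋ x has {g, k} ∩ (A ∖ {g}) = ∅, so x is NOT a limit point.
  x = h: open {h, k} ∋ x has {h, k} ∩ (A ∖ {h}) = ∅, so x is NOT a limit point.
  x = i: open {i} ∋ x has {i} ∩ (A ∖ {i}) = ∅, so x is NOT a limit point.
  x = j: open {j} ∋ x has {j} ∩ (A ∖ {j}) = ∅, so x is NOT a limit point.
  x = k: open {k} ∋ x has {k} ∩ (A ∖ {k}) = ∅, so x is NOT a limit point.
Collecting: A' = ∅.


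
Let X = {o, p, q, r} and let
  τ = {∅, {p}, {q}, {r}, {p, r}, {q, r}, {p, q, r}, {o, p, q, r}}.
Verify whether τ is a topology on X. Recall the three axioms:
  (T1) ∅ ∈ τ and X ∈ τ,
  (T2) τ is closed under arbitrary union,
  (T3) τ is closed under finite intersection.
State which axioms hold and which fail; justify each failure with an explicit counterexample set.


τ is NOT a topology on X.

Axiom (T1): ∅ ∈ τ? Yes; X ∈ τ? Yes.
Axiom (T2/T3): check pairwise unions and intersections of members of τ.
Counterexample for (T2): {p} ∪ {q} = {p, q} ∉ τ. Therefore τ is NOT a topology.


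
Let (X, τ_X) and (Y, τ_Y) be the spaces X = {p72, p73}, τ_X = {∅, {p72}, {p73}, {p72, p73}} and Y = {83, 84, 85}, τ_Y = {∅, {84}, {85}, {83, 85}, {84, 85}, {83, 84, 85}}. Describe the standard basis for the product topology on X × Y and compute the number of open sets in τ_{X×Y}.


Basis B = {∅ × ∅, {p72} × {84}, {p72} × {85}, {p73} × {84}, {p73} × {85}, {p72} × {83, 85}, {p72} × {84, 85}, {p72, p73} × {84}, {p72, p73} × {85}, {p73} × {83, 85}, {p73} × {84, 85}, {p72} × {83, 84, 85}, {p73} × {83, 84, 85}, {p72, p73} × {83, 85}, {p72, p73} × {84, 85}, {p72, p73} × {83, 84, 85}}; |τ_{X×Y}| = 36.

Enumerate products U × V with U ∈ τ_X, V ∈ τ_Y (deduplicated):
  ∅ × ∅ = {} (∅)
  {p72} × {84} = {(p72,84)}
  {p72} × {85} = {(p72,85)}
  {p73} × {84} = {(p73,84)}
  {p73} × {85} = {(p73,85)}
  {p72} × {83, 85} = {(p72,83), (p72,85)}
  {p72} × {84, 85} = {(p72,84), (p72,85)}
  {p72, p73} × {84} = {(p72,84), (p73,84)}
  {p72, p73} × {85} = {(p72,85), (p73,85)}
  {p73} × {83, 85} = {(p73,83), (p73,85)}
  {p73} × {84, 85} = {(p73,84), (p73,85)}
  {p72} × {83, 84, 85} = {(p72,83), (p72,84), (p72,85)}
  {p73} × {83, 84, 85} = {(p73,83), (p73,84), (p73,85)}
  {p72, p73} × {83, 85} = {(p72,83), (p72,85), (p73,83), (p73,85)}
  {p72, p73} × {84, 85} = {(p72,84), (p72,85), (p73,84), (p73,85)}
  {p72, p73} × {83, 84, 85} = {(p72,83), (p72,84), (p72,85), (p73,83), (p73,84), (p73,85)}
These 16 distinct sets form the basis B.
Close under arbitrary unions to get τ_{X×Y}; counting gives |τ_{X×Y}| = 36.


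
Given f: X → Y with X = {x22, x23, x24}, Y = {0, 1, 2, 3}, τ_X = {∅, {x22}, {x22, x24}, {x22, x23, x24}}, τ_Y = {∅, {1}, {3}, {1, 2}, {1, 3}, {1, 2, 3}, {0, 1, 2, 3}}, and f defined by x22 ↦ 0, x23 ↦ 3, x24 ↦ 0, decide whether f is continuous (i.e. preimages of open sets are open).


f is NOT continuous.

Compute f^{-1}(U) for each U ∈ τ_Y:
  U = ∅: f^{-1}(U) = ∅ ∈ τ_X ✓.
  U = {1}: f^{-1}(U) = ∅ ∈ τ_X ✓.
  U = {3}: f^{-1}(U) = {x23} ∉ τ_X ✗.
  U = {1, 2}: f^{-1}(U) = ∅ ∈ τ_X ✓.
  U = {1, 3}: f^{-1}(U) = {x23} ∉ τ_X ✗.
  U = {1, 2, 3}: f^{-1}(U) = {x23} ∉ τ_X ✗.
  U = {0, 1, 2, 3}: f^{-1}(U) = {x22, x23, x24} ∈ τ_X ✓.
Found U = {3} with f^{-1}(U) = {x23} not in τ_X. Therefore f is NOT continuous.


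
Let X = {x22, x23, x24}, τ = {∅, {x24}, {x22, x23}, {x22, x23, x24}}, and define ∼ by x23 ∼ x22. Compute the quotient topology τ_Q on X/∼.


X/∼ = {[x22=x23], [x24]}; |τ_Q| = 4.

Equivalence classes: [x22=x23], [x24].
Quotient map π: X → X/∼ sends x22 ↦ [x22=x23], x23 ↦ [x22=x23], x24 ↦ [x24].
For each subset V ⊆ X/∼, compute π^{-1}(V) ⊆ X and check whether π^{-1}(V) ∈ τ. V is open in τ_Q iff π^{-1}(V) ∈ τ.
  V = {}: π^{-1}(V) = ∅ ∈ τ ✓.
  V = {[x22=x23]}: π^{-1}(V) = {x22, x23} ∈ τ ✓.
  V = {[x24]}: π^{-1}(V) = {x24} ∈ τ ✓.
  V = {[x22=x23], [x24]}: π^{-1}(V) = {x22, x23, x24} ∈ τ ✓.
Open sets in the quotient: τ_Q = {{}, {[x22=x23]}, {[x24]}, {[x22=x23], [x24]}} (4 elements).


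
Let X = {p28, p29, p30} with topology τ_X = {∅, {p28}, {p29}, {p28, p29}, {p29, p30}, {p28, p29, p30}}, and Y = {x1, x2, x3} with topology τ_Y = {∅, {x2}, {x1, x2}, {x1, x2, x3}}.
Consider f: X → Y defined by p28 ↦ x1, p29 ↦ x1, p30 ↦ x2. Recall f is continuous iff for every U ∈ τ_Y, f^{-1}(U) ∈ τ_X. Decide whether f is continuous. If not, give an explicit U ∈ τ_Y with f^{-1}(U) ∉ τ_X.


f is NOT continuous.

Compute f^{-1}(U) for each U ∈ τ_Y:
  U = ∅: f^{-1}(U) = ∅ ∈ τ_X ✓.
  U = {x2}: f^{-1}(U) = {p30} ∉ τ_X ✗.
  U = {x1, x2}: f^{-1}(U) = {p28, p29, p30} ∈ τ_X ✓.
  U = {x1, x2, x3}: f^{-1}(U) = {p28, p29, p30} ∈ τ_X ✓.
Found U = {x2} with f^{-1}(U) = {p30} not in τ_X. Therefore f is NOT continuous.


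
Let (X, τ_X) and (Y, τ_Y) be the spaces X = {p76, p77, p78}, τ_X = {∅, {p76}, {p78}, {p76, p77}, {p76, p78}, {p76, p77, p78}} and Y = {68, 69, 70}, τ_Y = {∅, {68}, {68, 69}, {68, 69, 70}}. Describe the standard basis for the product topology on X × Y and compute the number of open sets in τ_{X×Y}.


Basis B = {∅ × ∅, {p76} × {68}, {p78} × {68}, {p76} × {68, 69}, {p76, p77} × {68}, {p76, p78} × {68}, {p78} × {68, 69}, {p76} × {68, 69, 70}, {p76, p77, p78} × {68}, {p78} × {68, 69, 70}, {p76, p77} × {68, 69}, {p76, p78} × {68, 69}, {p76, p77} × {68, 69, 70}, {p76, p78} × {68, 69, 70}, {p76, p77, p78} × {68, 69}, {p76, p77, p78} × {68, 69, 70}}; |τ_{X×Y}| = 40.

Enumerate products U × V with U ∈ τ_X, V ∈ τ_Y (deduplicated):
  ∅ × ∅ = {} (∅)
  {p76} × {68} = {(p76,68)}
  {p78} × {68} = {(p78,68)}
  {p76} × {68, 69} = {(p76,68), (p76,69)}
  {p76, p77} × {68} = {(p76,68), (p77,68)}
  {p76, p78} × {68} = {(p76,68), (p78,68)}
  {p78} × {68, 69} = {(p78,68), (p78,69)}
  {p76} × {68, 69, 70} = {(p76,68), (p76,69), (p76,70)}
  {p76, p77, p78} × {68} = {(p76,68), (p77,68), (p78,68)}
  {p78} × {68, 69, 70} = {(p78,68), (p78,69), (p78,70)}
  {p76, p77} × {68, 69} = {(p76,68), (p76,69), (p77,68), (p77,69)}
  {p76, p78} × {68, 69} = {(p76,68), (p76,69), (p78,68), (p78,69)}
  {p76, p77} × {68, 69, 70} = {(p76,68), (p76,69), (p76,70), (p77,68), (p77,69), (p77,70)}
  {p76, p78} × {68, 69, 70} = {(p76,68), (p76,69), (p76,70), (p78,68), (p78,69), (p78,70)}
  {p76, p77, p78} × {68, 69} = {(p76,68), (p76,69), (p77,68), (p77,69), (p78,68), (p78,69)}
  {p76, p77, p78} × {68, 69, 70} = {(p76,68), (p76,69), (p76,70), (p77,68), (p77,69), (p77,70), (p78,68), (p78,69), (p78,70)}
These 16 distinct sets form the basis B.
Close under arbitrary unions to get τ_{X×Y}; counting gives |τ_{X×Y}| = 40.


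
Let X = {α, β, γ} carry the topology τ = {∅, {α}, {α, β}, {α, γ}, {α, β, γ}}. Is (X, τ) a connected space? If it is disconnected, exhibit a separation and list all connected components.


(X, τ) is connected.

Find clopen sets (U ∈ τ with X ∖ U ∈ τ):
  U = ∅, X ∖ U = {α, β, γ} — both open, so U is clopen.
  U = {α, β, γ}, X ∖ U = ∅ — both open, so U is clopen.
Only trivial clopens (∅ and X) exist, so (X, τ) is connected.
Compute connected components by grouping points that agree on all clopens:
  component: {α, β, γ}


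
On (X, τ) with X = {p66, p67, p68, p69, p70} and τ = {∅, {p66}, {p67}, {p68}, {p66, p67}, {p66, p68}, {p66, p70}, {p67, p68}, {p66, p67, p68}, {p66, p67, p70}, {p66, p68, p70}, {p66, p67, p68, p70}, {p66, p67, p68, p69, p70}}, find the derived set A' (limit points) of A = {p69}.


A' = ∅

For each x ∈ X, list the open sets U ∈ τ with x ∈ U, then check whether U ∩ (A ∖ {x}) ≠ ∅ for every such U.
  x = p66: open {p66} ∋ x has {p66} ∩ (A ∖ {p66}) = ∅, so x is NOT a limit point.
  x = p67: open {p67} ∋ x has {p67} ∩ (A ∖ {p67}) = ∅, so x is NOT a limit point.
  x = p68: open {p68} ∋ x has {p68} ∩ (A ∖ {p68}) = ∅, so x is NOT a limit point.
  x = p69: open {p66, p67, p68, p69, p70} ∋ x has {p66, p67, p68, p69, p70} ∩ (A ∖ {p69}) = ∅, so x is NOT a limit point.
  x = p70: open {p66, p70} ∋ x has {p66, p70} ∩ (A ∖ {p70}) = ∅, so x is NOT a limit point.
Collecting: A' = ∅.


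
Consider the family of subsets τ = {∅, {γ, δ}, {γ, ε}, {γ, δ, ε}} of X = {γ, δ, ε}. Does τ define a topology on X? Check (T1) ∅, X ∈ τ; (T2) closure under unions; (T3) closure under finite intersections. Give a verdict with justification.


τ is NOT a topology on X.

Axiom (T1): ∅ ∈ τ? Yes; X ∈ τ? Yes.
Axiom (T2/T3): check pairwise unions and intersections of members of τ.
Counterexample for (T3): {γ, δ} ∩ {γ, ε} = {γ} ∉ τ. Therefore τ is NOT a topology.


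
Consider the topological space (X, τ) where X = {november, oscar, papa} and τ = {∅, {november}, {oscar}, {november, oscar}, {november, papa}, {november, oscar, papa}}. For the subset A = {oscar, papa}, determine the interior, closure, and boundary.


int(A) = {oscar}, cl(A) = {oscar, papa}, ∂A = {papa}.

Closed sets in (X, τ) are complements of opens:
  closed(X, τ) = {∅, {oscar}, {papa}, {november, papa}, {oscar, papa}, {november, oscar, papa}}.
int(A) = ⋃ {U ∈ τ : U ⊆ A}. Opens contained in A: ∅, {oscar}.
Taking the union of these: int(A) = {oscar}.
cl(A) = ⋂ {C closed : A ⊆ C}. Closed sets containing A: {oscar, papa}, {november, oscar, papa}.
Intersecting these: cl(A) = {oscar, papa}.
∂A = cl(A) ∖ int(A) = {oscar, papa} ∖ {oscar} = {papa}.


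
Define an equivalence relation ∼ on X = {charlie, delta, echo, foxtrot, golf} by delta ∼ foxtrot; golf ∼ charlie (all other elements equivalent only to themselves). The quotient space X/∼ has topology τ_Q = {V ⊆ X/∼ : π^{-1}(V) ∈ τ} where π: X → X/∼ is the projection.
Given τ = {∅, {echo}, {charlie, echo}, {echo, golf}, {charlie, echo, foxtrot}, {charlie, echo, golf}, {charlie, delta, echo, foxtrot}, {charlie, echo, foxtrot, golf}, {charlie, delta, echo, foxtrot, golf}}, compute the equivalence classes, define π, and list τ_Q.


X/∼ = {[charlie=golf], [delta=foxtrot], [echo]}; |τ_Q| = 4.

Equivalence classes: [charlie=golf], [delta=foxtrot], [echo].
Quotient map π: X → X/∼ sends charlie ↦ [charlie=golf], delta ↦ [delta=foxtrot], echo ↦ [echo], foxtrot ↦ [delta=foxtrot], golf ↦ [charlie=golf].
For each subset V ⊆ X/∼, compute π^{-1}(V) ⊆ X and check whether π^{-1}(V) ∈ τ. V is open in τ_Q iff π^{-1}(V) ∈ τ.
  V = {}: π^{-1}(V) = ∅ ∈ τ ✓.
  V = {[charlie=golf]}: π^{-1}(V) = {charlie, golf} ∉ τ ✗.
  V = {[delta=foxtrot]}: π^{-1}(V) = {delta, foxtrot} ∉ τ ✗.
  V = {[charlie=golf], [delta=foxtrot]}: π^{-1}(V) = {charlie, delta, foxtrot, golf} ∉ τ ✗.
  V = {[echo]}: π^{-1}(V) = {echo} ∈ τ ✓.
  V = {[charlie=golf], [echo]}: π^{-1}(V) = {charlie, echo, golf} ∈ τ ✓.
  V = {[delta=foxtrot], [echo]}: π^{-1}(V) = {delta, echo, foxtrot} ∉ τ ✗.
  V = {[charlie=golf], [delta=foxtrot], [echo]}: π^{-1}(V) = {charlie, delta, echo, foxtrot, golf} ∈ τ ✓.
Open sets in the quotient: τ_Q = {{}, {[echo]}, {[charlie=golf], [echo]}, {[charlie=golf], [delta=foxtrot], [echo]}} (4 elements).


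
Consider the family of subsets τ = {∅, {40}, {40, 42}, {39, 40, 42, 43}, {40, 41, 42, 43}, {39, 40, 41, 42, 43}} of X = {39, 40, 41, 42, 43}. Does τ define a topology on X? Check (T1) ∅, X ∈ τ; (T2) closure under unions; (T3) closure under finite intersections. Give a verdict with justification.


τ is NOT a topology on X.

Axiom (T1): ∅ ∈ τ? Yes; X ∈ τ? Yes.
Axiom (T2/T3): check pairwise unions and intersections of members of τ.
Counterexample for (T3): {39, 40, 42, 43} ∩ {40, 41, 42, 43} = {40, 42, 43} ∉ τ. Therefore τ is NOT a topology.


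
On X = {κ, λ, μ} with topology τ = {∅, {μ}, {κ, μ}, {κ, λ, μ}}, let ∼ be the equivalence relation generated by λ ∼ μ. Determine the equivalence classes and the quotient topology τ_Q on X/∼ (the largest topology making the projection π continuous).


X/∼ = {[κ], [λ=μ]}; |τ_Q| = 2.

Equivalence classes: [κ], [λ=μ].
Quotient map π: X → X/∼ sends κ ↦ [κ], λ ↦ [λ=μ], μ ↦ [λ=μ].
For each subset V ⊆ X/∼, compute π^{-1}(V) ⊆ X and check whether π^{-1}(V) ∈ τ. V is open in τ_Q iff π^{-1}(V) ∈ τ.
  V = {}: π^{-1}(V) = ∅ ∈ τ ✓.
  V = {[κ]}: π^{-1}(V) = {κ} ∉ τ ✗.
  V = {[λ=μ]}: π^{-1}(V) = {λ, μ} ∉ τ ✗.
  V = {[κ], [λ=μ]}: π^{-1}(V) = {κ, λ, μ} ∈ τ ✓.
Open sets in the quotient: τ_Q = {{}, {[κ], [λ=μ]}} (2 elements).


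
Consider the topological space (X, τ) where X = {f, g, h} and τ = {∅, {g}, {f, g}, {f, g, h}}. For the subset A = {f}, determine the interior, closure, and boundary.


int(A) = ∅, cl(A) = {f, h}, ∂A = {f, h}.

Closed sets in (X, τ) are complements of opens:
  closed(X, τ) = {∅, {h}, {f, h}, {f, g, h}}.
int(A) = ⋃ {U ∈ τ : U ⊆ A}. Opens contained in A: ∅.
Taking the union of these: int(A) = ∅.
cl(A) = ⋂ {C closed : A ⊆ C}. Closed sets containing A: {f, h}, {f, g, h}.
Intersecting these: cl(A) = {f, h}.
∂A = cl(A) ∖ int(A) = {f, h} ∖ ∅ = {f, h}.


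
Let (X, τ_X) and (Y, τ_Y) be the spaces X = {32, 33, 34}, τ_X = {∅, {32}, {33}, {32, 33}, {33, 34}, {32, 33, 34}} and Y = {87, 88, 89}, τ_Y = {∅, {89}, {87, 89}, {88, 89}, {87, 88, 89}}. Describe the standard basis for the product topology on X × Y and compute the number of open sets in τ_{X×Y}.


Basis B = {∅ × ∅, {32} × {89}, {33} × {89}, {32} × {87, 89}, {32} × {88, 89}, {32, 33} × {89}, {33} × {87, 89}, {33} × {88, 89}, {33, 34} × {89}, {32} × {87, 88, 89}, {32, 33, 34} × {89}, {33} × {87, 88, 89}, {32, 33} × {87, 89}, {32, 33} × {88, 89}, {33, 34} × {87, 89}, {33, 34} × {88, 89}, {32, 33} × {87, 88, 89}, {32, 33, 34} × {87, 89}, {32, 33, 34} × {88, 89}, {33, 34} × {87, 88, 89}, {32, 33, 34} × {87, 88, 89}}; |τ_{X×Y}| = 70.

Enumerate products U × V with U ∈ τ_X, V ∈ τ_Y (deduplicated):
  ∅ × ∅ = {} (∅)
  {32} × {89} = {(32,89)}
  {33} × {89} = {(33,89)}
  {32} × {87, 89} = {(32,87), (32,89)}
  {32} × {88, 89} = {(32,88), (32,89)}
  {32, 33} × {89} = {(32,89), (33,89)}
  {33} × {87, 89} = {(33,87), (33,89)}
  {33} × {88, 89} = {(33,88), (33,89)}
  {33, 34} × {89} = {(33,89), (34,89)}
  {32} × {87, 88, 89} = {(32,87), (32,88), (32,89)}
  {32, 33, 34} × {89} = {(32,89), (33,89), (34,89)}
  {33} × {87, 88, 89} = {(33,87), (33,88), (33,89)}
  {32, 33} × {87, 89} = {(32,87), (32,89), (33,87), (33,89)}
  {32, 33} × {88, 89} = {(32,88), (32,89), (33,88), (33,89)}
  {33, 34} × {87, 89} = {(33,87), (33,89), (34,87), (34,89)}
  {33, 34} × {88, 89} = {(33,88), (33,89), (34,88), (34,89)}
  {32, 33} × {87, 88, 89} = {(32,87), (32,88), (32,89), (33,87), (33,88), (33,89)}
  {32, 33, 34} × {87, 89} = {(32,87), (32,89), (33,87), (33,89), (34,87), (34,89)}
  {32, 33, 34} × {88, 89} = {(32,88), (32,89), (33,88), (33,89), (34,88), (34,89)}
  {33, 34} × {87, 88, 89} = {(33,87), (33,88), (33,89), (34,87), (34,88), (34,89)}
  {32, 33, 34} × {87, 88, 89} = {(32,87), (32,88), (32,89), (33,87), (33,88), (33,89), (34,87), (34,88), (34,89)}
These 21 distinct sets form the basis B.
Close under arbitrary unions to get τ_{X×Y}; counting gives |τ_{X×Y}| = 70.


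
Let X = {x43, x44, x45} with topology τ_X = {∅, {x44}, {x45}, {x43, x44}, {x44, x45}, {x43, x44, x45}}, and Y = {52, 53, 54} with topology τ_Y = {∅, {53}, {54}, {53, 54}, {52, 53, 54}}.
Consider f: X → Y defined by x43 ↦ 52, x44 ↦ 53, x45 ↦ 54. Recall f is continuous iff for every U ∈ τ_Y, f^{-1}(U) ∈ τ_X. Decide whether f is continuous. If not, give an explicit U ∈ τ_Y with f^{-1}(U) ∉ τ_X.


f IS continuous.

Compute f^{-1}(U) for each U ∈ τ_Y:
  U = ∅: f^{-1}(U) = ∅ ∈ τ_X ✓.
  U = {53}: f^{-1}(U) = {x44} ∈ τ_X ✓.
  U = {54}: f^{-1}(U) = {x45} ∈ τ_X ✓.
  U = {53, 54}: f^{-1}(U) = {x44, x45} ∈ τ_X ✓.
  U = {52, 53, 54}: f^{-1}(U) = {x43, x44, x45} ∈ τ_X ✓.
Every preimage lies in τ_X, so f IS continuous.


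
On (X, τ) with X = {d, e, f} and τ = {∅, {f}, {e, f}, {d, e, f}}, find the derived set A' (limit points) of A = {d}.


A' = ∅

For each x ∈ X, list the open sets U ∈ τ with x ∈ U, then check whether U ∩ (A ∖ {x}) ≠ ∅ for every such U.
  x = d: open {d, e, f} ∋ x has {d, e, f} ∩ (A ∖ {d}) = ∅, so x is NOT a limit point.
  x = e: open {e, f} ∋ x has {e, f} ∩ (A ∖ {e}) = ∅, so x is NOT a limit point.
  x = f: open {f} ∋ x has {f} ∩ (A ∖ {f}) = ∅, so x is NOT a limit point.
Collecting: A' = ∅.


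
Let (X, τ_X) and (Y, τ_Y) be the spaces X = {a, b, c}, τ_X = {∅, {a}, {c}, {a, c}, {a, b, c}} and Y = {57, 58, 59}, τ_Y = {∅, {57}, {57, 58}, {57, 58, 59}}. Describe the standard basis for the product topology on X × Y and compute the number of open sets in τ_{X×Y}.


Basis B = {∅ × ∅, {a} × {57}, {c} × {57}, {a} × {57, 58}, {a, c} × {57}, {c} × {57, 58}, {a} × {57, 58, 59}, {a, b, c} × {57}, {c} × {57, 58, 59}, {a, c} × {57, 58}, {a, c} × {57, 58, 59}, {a, b, c} × {57, 58}, {a, b, c} × {57, 58, 59}}; |τ_{X×Y}| = 30.

Enumerate products U × V with U ∈ τ_X, V ∈ τ_Y (deduplicated):
  ∅ × ∅ = {} (∅)
  {a} × {57} = {(a,57)}
  {c} × {57} = {(c,57)}
  {a} × {57, 58} = {(a,57), (a,58)}
  {a, c} × {57} = {(a,57), (c,57)}
  {c} × {57, 58} = {(c,57), (c,58)}
  {a} × {57, 58, 59} = {(a,57), (a,58), (a,59)}
  {a, b, c} × {57} = {(a,57), (b,57), (c,57)}
  {c} × {57, 58, 59} = {(c,57), (c,58), (c,59)}
  {a, c} × {57, 58} = {(a,57), (a,58), (c,57), (c,58)}
  {a, c} × {57, 58, 59} = {(a,57), (a,58), (a,59), (c,57), (c,58), (c,59)}
  {a, b, c} × {57, 58} = {(a,57), (a,58), (b,57), (b,58), (c,57), (c,58)}
  {a, b, c} × {57, 58, 59} = {(a,57), (a,58), (a,59), (b,57), (b,58), (b,59), (c,57), (c,58), (c,59)}
These 13 distinct sets form the basis B.
Close under arbitrary unions to get τ_{X×Y}; counting gives |τ_{X×Y}| = 30.


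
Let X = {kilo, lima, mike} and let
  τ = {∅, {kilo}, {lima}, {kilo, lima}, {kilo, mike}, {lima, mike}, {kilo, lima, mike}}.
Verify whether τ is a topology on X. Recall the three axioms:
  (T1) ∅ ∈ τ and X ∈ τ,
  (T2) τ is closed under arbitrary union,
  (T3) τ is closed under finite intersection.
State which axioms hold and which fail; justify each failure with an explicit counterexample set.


τ is NOT a topology on X.

Axiom (T1): ∅ ∈ τ? Yes; X ∈ τ? Yes.
Axiom (T2/T3): check pairwise unions and intersections of members of τ.
Counterexample for (T3): {kilo, mike} ∩ {lima, mike} = {mike} ∉ τ. Therefore τ is NOT a topology.


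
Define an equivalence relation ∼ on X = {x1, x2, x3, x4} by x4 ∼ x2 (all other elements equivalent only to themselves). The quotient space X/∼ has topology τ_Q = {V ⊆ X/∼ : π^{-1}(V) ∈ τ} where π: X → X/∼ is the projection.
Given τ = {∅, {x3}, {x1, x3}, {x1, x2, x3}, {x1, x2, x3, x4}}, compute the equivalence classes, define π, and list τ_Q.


X/∼ = {[x1], [x2=x4], [x3]}; |τ_Q| = 4.

Equivalence classes: [x1], [x2=x4], [x3].
Quotient map π: X → X/∼ sends x1 ↦ [x1], x2 ↦ [x2=x4], x3 ↦ [x3], x4 ↦ [x2=x4].
For each subset V ⊆ X/∼, compute π^{-1}(V) ⊆ X and check whether π^{-1}(V) ∈ τ. V is open in τ_Q iff π^{-1}(V) ∈ τ.
  V = {}: π^{-1}(V) = ∅ ∈ τ ✓.
  V = {[x1]}: π^{-1}(V) = {x1} ∉ τ ✗.
  V = {[x2=x4]}: π^{-1}(V) = {x2, x4} ∉ τ ✗.
  V = {[x1], [x2=x4]}: π^{-1}(V) = {x1, x2, x4} ∉ τ ✗.
  V = {[x3]}: π^{-1}(V) = {x3} ∈ τ ✓.
  V = {[x1], [x3]}: π^{-1}(V) = {x1, x3} ∈ τ ✓.
  V = {[x2=x4], [x3]}: π^{-1}(V) = {x2, x3, x4} ∉ τ ✗.
  V = {[x1], [x2=x4], [x3]}: π^{-1}(V) = {x1, x2, x3, x4} ∈ τ ✓.
Open sets in the quotient: τ_Q = {{}, {[x3]}, {[x1], [x3]}, {[x1], [x2=x4], [x3]}} (4 elements).


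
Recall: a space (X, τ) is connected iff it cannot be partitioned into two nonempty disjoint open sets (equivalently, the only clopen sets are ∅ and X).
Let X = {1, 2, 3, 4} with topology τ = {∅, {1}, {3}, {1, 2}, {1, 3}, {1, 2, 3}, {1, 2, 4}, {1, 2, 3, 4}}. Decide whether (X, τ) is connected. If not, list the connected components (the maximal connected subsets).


(X, τ) is disconnected; components = [{3}, {1, 2, 4}].

Find clopen sets (U ∈ τ with X ∖ U ∈ τ):
  U = ∅, X ∖ U = {1, 2, 3, 4} — both open, so U is clopen.
  U = {3}, X ∖ U = {1, 2, 4} — both open, so U is clopen.
  U = {1, 2, 4}, X ∖ U = {3} — both open, so U is clopen.
  U = {1, 2, 3, 4}, X ∖ U = ∅ — both open, so U is clopen.
Nontrivial clopen(s) exist: e.g. {1, 2, 4}. So (X, τ) is disconnected.
Compute connected components by grouping points that agree on all clopens:
  component: {3}
  component: {1, 2, 4}


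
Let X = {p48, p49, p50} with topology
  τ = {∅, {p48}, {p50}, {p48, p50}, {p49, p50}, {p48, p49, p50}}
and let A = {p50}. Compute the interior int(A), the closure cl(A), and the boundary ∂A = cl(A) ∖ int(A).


int(A) = {p50}, cl(A) = {p49, p50}, ∂A = {p49}.

Closed sets in (X, τ) are complements of opens:
  closed(X, τ) = {∅, {p48}, {p49}, {p48, p49}, {p49, p50}, {p48, p49, p50}}.
int(A) = ⋃ {U ∈ τ : U ⊆ A}. Opens contained in A: ∅, {p50}.
Taking the union of these: int(A) = {p50}.
cl(A) = ⋂ {C closed : A ⊆ C}. Closed sets containing A: {p49, p50}, {p48, p49, p50}.
Intersecting these: cl(A) = {p49, p50}.
∂A = cl(A) ∖ int(A) = {p49, p50} ∖ {p50} = {p49}.


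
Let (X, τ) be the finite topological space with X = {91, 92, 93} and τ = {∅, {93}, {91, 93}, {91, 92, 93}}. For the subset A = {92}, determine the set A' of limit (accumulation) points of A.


A' = ∅

For each x ∈ X, list the open sets U ∈ τ with x ∈ U, then check whether U ∩ (A ∖ {x}) ≠ ∅ for every such U.
  x = 91: open {91, 93} ∋ x has {91, 93} ∩ (A ∖ {91}) = ∅, so x is NOT a limit point.
  x = 92: open {91, 92, 93} ∋ x has {91, 92, 93} ∩ (A ∖ {92}) = ∅, so x is NOT a limit point.
  x = 93: open {93} ∋ x has {93} ∩ (A ∖ {93}) = ∅, so x is NOT a limit point.
Collecting: A' = ∅.


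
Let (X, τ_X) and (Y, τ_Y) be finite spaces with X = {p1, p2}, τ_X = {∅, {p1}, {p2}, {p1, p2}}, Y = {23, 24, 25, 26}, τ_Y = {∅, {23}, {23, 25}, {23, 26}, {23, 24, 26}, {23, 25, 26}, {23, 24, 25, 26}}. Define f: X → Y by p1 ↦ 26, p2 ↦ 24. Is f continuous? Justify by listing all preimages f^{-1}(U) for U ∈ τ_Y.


f IS continuous.

Compute f^{-1}(U) for each U ∈ τ_Y:
  U = ∅: f^{-1}(U) = ∅ ∈ τ_X ✓.
  U = {23}: f^{-1}(U) = ∅ ∈ τ_X ✓.
  U = {23, 25}: f^{-1}(U) = ∅ ∈ τ_X ✓.
  U = {23, 26}: f^{-1}(U) = {p1} ∈ τ_X ✓.
  U = {23, 24, 26}: f^{-1}(U) = {p1, p2} ∈ τ_X ✓.
  U = {23, 25, 26}: f^{-1}(U) = {p1} ∈ τ_X ✓.
  U = {23, 24, 25, 26}: f^{-1}(U) = {p1, p2} ∈ τ_X ✓.
Every preimage lies in τ_X, so f IS continuous.


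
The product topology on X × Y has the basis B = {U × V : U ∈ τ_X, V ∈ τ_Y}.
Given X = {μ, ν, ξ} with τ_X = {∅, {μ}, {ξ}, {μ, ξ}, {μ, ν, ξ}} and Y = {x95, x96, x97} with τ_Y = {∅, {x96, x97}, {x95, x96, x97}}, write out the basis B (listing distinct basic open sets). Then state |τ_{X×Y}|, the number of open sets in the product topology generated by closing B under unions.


Basis B = {∅ × ∅, {μ} × {x96, x97}, {ξ} × {x96, x97}, {μ} × {x95, x96, x97}, {ξ} × {x95, x96, x97}, {μ, ξ} × {x96, x97}, {μ, ξ} × {x95, x96, x97}, {μ, ν, ξ} × {x96, x97}, {μ, ν, ξ} × {x95, x96, x97}}; |τ_{X×Y}| = 14.

Enumerate products U × V with U ∈ τ_X, V ∈ τ_Y (deduplicated):
  ∅ × ∅ = {} (∅)
  {μ} × {x96, x97} = {(μ,x96), (μ,x97)}
  {ξ} × {x96, x97} = {(ξ,x96), (ξ,x97)}
  {μ} × {x95, x96, x97} = {(μ,x95), (μ,x96), (μ,x97)}
  {ξ} × {x95, x96, x97} = {(ξ,x95), (ξ,x96), (ξ,x97)}
  {μ, ξ} × {x96, x97} = {(μ,x96), (μ,x97), (ξ,x96), (ξ,x97)}
  {μ, ξ} × {x95, x96, x97} = {(μ,x95), (μ,x96), (μ,x97), (ξ,x95), (ξ,x96), (ξ,x97)}
  {μ, ν, ξ} × {x96, x97} = {(μ,x96), (μ,x97), (ν,x96), (ν,x97), (ξ,x96), (ξ,x97)}
  {μ, ν, ξ} × {x95, x96, x97} = {(μ,x95), (μ,x96), (μ,x97), (ν,x95), (ν,x96), (ν,x97), (ξ,x95), (ξ,x96), (ξ,x97)}
These 9 distinct sets form the basis B.
Close under arbitrary unions to get τ_{X×Y}; counting gives |τ_{X×Y}| = 14.
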